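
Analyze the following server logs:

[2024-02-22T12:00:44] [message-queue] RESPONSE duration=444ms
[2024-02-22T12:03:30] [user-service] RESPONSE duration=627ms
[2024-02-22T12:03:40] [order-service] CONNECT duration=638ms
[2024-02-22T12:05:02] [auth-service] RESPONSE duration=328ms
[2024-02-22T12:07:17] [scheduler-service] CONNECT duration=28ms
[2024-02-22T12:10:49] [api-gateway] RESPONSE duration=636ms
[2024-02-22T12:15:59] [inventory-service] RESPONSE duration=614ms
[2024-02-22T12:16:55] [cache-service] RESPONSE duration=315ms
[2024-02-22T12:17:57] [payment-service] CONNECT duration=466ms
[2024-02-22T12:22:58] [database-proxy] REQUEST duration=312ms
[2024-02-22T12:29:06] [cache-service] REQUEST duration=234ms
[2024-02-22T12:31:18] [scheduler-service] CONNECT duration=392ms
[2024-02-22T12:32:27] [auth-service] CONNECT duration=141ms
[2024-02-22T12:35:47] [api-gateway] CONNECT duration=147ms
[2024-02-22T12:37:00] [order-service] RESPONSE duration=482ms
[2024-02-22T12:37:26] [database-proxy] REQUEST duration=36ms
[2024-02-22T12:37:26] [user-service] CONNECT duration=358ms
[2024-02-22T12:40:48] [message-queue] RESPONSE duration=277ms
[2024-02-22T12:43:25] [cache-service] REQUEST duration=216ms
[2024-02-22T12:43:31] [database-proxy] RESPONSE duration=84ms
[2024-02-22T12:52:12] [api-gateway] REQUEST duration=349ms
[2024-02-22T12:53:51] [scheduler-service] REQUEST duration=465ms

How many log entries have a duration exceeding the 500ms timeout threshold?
4

To count timeouts:

1. Threshold: 500ms
2. Extract duration from each log entry
3. Count entries where duration > 500
4. Timeout count: 4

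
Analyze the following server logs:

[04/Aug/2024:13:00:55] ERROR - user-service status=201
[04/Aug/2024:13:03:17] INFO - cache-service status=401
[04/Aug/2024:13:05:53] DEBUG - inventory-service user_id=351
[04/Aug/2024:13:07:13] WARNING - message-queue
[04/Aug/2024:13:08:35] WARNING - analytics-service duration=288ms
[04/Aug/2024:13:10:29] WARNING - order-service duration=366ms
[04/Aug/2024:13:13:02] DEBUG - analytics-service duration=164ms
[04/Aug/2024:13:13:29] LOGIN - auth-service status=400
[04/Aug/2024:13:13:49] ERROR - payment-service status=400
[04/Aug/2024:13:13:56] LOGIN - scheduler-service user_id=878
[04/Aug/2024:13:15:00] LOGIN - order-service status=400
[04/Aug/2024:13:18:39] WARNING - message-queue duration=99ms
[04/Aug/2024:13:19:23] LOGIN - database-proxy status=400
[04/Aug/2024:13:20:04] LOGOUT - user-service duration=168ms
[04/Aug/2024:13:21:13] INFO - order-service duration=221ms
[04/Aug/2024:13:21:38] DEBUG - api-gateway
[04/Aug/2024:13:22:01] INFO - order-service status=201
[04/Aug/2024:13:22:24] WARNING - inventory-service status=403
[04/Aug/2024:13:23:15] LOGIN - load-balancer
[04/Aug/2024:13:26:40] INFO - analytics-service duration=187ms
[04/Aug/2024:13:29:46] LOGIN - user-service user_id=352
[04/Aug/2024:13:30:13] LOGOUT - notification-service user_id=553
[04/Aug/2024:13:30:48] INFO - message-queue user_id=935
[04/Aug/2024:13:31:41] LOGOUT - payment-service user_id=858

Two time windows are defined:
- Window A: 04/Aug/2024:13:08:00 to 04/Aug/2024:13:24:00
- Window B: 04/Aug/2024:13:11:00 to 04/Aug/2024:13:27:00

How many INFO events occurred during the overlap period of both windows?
2

To find overlap events:

1. Window A: 04/Aug/2024:13:08:00 to 04/Aug/2024:13:24:00
2. Window B: 04/Aug/2024:13:11:00 to 04/Aug/2024:13:27:00
3. Overlap period: 04/Aug/2024:13:11:00 to 04/Aug/2024:13:24:00
4. Count INFO events in overlap: 2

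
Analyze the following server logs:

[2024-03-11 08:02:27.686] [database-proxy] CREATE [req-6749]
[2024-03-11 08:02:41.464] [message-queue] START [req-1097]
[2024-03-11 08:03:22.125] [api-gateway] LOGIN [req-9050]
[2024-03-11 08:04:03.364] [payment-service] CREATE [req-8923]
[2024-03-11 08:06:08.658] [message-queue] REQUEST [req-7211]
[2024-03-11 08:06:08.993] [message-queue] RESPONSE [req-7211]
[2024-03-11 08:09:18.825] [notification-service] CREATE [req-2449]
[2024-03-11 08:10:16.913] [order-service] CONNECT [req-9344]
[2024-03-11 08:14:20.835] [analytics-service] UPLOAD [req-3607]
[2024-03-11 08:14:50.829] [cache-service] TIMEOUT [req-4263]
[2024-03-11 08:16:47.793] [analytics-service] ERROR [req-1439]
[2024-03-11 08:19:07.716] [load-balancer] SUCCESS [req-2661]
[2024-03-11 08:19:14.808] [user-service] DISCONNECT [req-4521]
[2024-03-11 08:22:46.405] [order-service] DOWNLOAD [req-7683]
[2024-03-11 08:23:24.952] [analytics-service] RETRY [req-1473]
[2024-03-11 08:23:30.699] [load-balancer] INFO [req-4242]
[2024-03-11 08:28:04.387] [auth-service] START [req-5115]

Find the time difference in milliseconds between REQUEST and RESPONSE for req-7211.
335

To calculate latency:

1. Find REQUEST with id req-7211: 2024-03-11 08:06:08.658
2. Find RESPONSE with id req-7211: 2024-03-11 08:06:08.993
3. Latency: 2024-03-11 08:06:08.993 - 2024-03-11 08:06:08.658 = 335ms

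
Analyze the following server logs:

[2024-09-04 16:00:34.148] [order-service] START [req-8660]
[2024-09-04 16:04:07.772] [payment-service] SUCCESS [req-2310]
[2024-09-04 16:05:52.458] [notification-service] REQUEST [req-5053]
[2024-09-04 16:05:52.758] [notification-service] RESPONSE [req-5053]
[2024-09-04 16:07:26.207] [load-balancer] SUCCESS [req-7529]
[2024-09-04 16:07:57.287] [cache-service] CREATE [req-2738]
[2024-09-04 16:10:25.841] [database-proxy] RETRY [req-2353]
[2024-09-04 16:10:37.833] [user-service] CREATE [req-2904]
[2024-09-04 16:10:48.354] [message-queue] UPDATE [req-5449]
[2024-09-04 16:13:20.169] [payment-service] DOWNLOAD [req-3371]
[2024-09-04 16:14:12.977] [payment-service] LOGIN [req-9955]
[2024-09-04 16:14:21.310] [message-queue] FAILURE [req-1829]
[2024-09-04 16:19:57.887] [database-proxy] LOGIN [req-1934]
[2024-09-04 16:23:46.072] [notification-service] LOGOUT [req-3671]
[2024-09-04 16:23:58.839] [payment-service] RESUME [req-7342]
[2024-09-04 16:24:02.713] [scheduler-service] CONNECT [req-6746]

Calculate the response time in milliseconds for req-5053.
300

To calculate latency:

1. Find REQUEST with id req-5053: 2024-09-04 16:05:52.458
2. Find RESPONSE with id req-5053: 2024-09-04 16:05:52.758
3. Latency: 2024-09-04 16:05:52.758 - 2024-09-04 16:05:52.458 = 300ms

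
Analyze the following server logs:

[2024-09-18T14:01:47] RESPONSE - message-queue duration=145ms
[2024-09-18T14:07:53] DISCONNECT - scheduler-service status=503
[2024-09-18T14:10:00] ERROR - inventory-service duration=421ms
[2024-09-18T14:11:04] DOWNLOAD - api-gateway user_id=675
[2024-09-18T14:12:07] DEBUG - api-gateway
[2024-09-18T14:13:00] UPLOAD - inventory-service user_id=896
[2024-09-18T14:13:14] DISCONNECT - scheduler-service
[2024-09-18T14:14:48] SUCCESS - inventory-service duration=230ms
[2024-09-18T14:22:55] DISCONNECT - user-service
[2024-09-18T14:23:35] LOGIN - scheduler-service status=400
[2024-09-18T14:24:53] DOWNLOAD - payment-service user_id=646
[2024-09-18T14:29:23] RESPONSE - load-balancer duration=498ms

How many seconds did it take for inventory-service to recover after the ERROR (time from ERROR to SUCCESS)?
288

To calculate recovery time:

1. Find ERROR event for inventory-service: 2024-09-18T14:10:00
2. Find next SUCCESS event for inventory-service: 2024-09-18T14:14:48
3. Recovery time: 2024-09-18T14:14:48 - 2024-09-18T14:10:00 = 288 seconds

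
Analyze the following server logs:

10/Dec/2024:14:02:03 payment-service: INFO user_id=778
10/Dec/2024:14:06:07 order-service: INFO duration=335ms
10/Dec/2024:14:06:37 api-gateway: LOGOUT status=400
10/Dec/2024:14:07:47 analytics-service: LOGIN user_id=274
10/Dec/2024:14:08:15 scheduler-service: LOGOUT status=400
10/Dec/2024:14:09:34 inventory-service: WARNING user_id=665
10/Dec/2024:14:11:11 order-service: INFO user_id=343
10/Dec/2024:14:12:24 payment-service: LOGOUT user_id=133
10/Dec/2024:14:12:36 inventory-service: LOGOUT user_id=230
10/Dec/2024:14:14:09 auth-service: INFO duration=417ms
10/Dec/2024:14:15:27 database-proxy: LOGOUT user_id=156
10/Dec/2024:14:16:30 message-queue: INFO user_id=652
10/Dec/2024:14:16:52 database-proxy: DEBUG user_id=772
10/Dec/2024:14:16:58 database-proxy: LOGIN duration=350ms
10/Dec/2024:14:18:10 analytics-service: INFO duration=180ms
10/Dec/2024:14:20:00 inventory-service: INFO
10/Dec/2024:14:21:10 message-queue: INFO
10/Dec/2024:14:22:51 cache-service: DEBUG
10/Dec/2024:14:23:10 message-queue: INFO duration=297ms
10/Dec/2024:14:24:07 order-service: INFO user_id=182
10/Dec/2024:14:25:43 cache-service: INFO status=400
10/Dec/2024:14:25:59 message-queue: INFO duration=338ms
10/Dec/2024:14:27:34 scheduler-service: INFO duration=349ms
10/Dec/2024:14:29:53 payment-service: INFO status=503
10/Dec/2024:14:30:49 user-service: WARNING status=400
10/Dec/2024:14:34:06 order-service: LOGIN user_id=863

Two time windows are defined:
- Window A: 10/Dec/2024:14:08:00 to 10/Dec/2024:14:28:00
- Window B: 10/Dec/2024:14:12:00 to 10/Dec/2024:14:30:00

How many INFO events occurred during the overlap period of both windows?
10

To find overlap events:

1. Window A: 10/Dec/2024:14:08:00 to 10/Dec/2024:14:28:00
2. Window B: 10/Dec/2024:14:12:00 to 10/Dec/2024:14:30:00
3. Overlap period: 10/Dec/2024:14:12:00 to 10/Dec/2024:14:28:00
4. Count INFO events in overlap: 10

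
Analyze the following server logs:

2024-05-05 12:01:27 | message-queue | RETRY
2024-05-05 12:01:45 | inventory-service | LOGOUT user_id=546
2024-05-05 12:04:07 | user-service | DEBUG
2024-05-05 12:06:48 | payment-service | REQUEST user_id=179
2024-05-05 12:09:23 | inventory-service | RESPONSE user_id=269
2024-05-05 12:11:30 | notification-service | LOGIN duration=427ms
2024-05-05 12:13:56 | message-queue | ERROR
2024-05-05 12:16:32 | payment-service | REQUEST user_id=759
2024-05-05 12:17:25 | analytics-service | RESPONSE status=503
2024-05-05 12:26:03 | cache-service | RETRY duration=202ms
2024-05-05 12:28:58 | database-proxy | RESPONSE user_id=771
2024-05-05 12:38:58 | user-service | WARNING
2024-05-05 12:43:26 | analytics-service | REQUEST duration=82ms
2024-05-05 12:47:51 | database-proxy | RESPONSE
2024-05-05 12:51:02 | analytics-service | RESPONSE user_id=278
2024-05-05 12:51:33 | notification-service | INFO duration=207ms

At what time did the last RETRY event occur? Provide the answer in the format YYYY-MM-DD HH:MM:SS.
2024-05-05 12:26:03

To find the last event:

1. Filter for all RETRY events
2. Sort by timestamp
3. Select the last one
4. Timestamp: 2024-05-05 12:26:03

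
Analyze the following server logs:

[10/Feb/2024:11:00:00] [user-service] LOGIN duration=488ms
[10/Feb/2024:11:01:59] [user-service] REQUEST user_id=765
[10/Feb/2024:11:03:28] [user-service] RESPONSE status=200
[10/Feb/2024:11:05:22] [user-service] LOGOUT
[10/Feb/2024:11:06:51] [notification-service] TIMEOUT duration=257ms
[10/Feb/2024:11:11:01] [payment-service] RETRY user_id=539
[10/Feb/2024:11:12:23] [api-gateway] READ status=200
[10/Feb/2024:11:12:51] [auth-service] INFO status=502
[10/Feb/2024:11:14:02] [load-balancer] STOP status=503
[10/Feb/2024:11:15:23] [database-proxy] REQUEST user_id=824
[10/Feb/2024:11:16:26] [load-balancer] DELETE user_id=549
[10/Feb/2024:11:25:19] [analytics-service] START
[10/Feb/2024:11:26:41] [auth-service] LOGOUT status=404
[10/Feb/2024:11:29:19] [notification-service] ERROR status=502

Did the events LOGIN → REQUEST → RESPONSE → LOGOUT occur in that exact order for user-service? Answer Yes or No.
Yes

To verify sequence order:

1. Find all events in sequence LOGIN → REQUEST → RESPONSE → LOGOUT for user-service
2. Extract their timestamps
3. Check if timestamps are in ascending order
4. Result: Yes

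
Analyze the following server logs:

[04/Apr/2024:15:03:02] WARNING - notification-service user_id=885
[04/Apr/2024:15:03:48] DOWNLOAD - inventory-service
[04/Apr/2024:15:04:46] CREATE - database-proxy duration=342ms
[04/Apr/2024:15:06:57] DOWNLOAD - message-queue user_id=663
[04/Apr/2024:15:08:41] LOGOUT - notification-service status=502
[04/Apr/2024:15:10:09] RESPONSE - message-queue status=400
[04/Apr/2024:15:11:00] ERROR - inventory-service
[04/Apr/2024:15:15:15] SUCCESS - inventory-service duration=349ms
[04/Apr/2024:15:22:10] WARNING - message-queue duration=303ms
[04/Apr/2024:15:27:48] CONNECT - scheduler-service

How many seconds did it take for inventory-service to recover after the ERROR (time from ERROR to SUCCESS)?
255

To calculate recovery time:

1. Find ERROR event for inventory-service: 04/Apr/2024:15:11:00
2. Find next SUCCESS event for inventory-service: 04/Apr/2024:15:15:15
3. Recovery time: 04/Apr/2024:15:15:15 - 04/Apr/2024:15:11:00 = 255 seconds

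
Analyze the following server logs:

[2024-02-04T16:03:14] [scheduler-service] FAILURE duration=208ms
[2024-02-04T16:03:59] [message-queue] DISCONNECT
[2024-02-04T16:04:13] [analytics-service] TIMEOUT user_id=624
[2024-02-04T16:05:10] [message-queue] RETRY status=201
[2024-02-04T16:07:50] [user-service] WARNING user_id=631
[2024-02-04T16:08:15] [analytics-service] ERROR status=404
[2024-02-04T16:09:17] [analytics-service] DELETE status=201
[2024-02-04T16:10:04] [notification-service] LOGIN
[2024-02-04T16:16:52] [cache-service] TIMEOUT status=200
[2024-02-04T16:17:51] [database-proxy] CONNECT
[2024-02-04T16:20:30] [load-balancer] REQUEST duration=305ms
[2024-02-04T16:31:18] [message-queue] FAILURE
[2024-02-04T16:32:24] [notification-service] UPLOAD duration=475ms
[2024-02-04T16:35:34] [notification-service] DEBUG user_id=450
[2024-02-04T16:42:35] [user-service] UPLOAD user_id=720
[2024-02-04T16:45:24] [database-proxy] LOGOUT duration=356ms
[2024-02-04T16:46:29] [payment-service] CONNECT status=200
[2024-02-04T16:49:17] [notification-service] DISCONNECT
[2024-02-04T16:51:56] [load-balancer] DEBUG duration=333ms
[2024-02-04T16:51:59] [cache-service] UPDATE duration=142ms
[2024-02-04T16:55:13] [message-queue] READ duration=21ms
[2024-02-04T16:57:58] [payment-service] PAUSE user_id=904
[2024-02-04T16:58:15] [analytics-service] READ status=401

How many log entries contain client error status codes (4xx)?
2

To find matching entries:

1. Pattern to match: client error status codes (4xx)
2. Scan each log entry for the pattern
3. Count matches: 2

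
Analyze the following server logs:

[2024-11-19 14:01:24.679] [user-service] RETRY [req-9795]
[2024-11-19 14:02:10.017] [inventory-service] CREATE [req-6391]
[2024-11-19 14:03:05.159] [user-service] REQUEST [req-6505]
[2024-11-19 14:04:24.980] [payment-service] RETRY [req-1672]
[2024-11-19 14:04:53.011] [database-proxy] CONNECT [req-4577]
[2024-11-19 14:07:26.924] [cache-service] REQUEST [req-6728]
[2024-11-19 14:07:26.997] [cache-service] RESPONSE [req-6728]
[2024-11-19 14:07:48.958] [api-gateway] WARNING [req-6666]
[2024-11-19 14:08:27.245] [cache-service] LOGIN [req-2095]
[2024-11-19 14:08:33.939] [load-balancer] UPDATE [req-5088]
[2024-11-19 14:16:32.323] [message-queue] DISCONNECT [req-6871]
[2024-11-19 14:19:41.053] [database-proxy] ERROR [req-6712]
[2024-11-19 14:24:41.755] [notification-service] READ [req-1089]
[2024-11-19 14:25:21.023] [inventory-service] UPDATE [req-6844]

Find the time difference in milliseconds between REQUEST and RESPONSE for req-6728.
73

To calculate latency:

1. Find REQUEST with id req-6728: 2024-11-19 14:07:26.924
2. Find RESPONSE with id req-6728: 2024-11-19 14:07:26.997
3. Latency: 2024-11-19 14:07:26.997 - 2024-11-19 14:07:26.924 = 73ms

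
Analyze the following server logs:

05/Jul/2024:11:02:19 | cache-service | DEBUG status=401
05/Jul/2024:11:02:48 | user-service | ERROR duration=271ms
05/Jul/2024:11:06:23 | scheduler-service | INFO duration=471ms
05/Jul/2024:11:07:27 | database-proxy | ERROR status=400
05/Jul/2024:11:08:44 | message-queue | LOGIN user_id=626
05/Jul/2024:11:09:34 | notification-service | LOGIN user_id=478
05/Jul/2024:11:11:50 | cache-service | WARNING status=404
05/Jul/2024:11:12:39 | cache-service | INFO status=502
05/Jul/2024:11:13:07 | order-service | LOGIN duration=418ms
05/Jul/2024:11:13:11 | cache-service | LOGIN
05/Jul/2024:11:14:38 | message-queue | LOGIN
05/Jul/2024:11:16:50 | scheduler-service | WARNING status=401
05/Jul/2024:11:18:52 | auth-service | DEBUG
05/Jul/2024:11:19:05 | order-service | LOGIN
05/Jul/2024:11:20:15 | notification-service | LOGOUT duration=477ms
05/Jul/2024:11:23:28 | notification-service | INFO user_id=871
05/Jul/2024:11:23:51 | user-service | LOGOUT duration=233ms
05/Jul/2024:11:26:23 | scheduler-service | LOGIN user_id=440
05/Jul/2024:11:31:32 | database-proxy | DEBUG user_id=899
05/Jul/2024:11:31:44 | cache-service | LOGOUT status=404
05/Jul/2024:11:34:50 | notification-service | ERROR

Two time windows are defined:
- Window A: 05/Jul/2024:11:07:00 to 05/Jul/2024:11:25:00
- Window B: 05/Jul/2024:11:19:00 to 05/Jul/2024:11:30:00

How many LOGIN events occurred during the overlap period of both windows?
1

To find overlap events:

1. Window A: 05/Jul/2024:11:07:00 to 05/Jul/2024:11:25:00
2. Window B: 05/Jul/2024:11:19:00 to 05/Jul/2024:11:30:00
3. Overlap period: 05/Jul/2024:11:19:00 to 05/Jul/2024:11:25:00
4. Count LOGIN events in overlap: 1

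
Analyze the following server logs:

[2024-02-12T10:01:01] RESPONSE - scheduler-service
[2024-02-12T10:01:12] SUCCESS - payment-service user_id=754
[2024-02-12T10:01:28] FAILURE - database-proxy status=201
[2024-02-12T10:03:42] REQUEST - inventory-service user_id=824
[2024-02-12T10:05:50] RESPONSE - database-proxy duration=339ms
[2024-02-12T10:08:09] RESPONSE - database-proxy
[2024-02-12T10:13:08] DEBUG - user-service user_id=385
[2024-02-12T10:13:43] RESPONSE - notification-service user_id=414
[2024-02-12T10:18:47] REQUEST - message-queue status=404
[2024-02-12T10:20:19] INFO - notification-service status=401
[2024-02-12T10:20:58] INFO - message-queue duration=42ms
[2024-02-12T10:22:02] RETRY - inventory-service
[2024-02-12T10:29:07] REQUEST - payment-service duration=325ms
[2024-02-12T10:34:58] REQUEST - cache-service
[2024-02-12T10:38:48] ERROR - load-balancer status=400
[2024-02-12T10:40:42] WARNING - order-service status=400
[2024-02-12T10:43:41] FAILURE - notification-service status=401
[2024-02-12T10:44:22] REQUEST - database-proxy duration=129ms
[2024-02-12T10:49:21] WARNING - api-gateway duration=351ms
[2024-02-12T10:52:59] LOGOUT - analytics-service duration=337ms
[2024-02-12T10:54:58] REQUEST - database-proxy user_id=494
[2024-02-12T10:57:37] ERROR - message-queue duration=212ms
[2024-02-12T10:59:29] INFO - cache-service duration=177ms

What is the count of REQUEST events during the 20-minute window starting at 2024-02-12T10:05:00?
1

To count events in the time window:

1. Window boundaries: 2024-02-12T10:05:00 to 2024-02-12T10:25:00
2. Filter for REQUEST events within this window
3. Count matching events: 1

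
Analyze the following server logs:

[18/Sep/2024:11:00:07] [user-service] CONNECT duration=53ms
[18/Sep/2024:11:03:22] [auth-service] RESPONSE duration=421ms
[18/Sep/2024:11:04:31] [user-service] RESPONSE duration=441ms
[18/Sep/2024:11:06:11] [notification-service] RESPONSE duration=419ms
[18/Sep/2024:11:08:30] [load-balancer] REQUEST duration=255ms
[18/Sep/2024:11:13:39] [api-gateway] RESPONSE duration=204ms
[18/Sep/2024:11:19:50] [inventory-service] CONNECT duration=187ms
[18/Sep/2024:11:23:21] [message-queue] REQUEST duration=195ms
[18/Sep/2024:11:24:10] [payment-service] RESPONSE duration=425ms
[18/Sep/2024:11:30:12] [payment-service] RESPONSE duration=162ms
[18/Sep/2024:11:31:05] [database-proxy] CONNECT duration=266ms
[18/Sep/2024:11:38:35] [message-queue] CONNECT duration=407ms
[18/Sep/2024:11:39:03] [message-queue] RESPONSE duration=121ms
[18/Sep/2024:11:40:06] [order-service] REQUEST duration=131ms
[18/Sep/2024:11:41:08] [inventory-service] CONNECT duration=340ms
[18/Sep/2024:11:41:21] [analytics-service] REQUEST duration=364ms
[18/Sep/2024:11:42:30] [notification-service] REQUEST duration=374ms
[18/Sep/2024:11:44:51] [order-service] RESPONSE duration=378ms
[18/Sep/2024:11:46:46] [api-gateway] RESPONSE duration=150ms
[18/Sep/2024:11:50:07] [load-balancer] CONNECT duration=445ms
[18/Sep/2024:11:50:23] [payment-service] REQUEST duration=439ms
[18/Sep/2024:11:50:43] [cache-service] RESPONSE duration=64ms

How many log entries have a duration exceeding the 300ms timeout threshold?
11

To count timeouts:

1. Threshold: 300ms
2. Extract duration from each log entry
3. Count entries where duration > 300
4. Timeout count: 11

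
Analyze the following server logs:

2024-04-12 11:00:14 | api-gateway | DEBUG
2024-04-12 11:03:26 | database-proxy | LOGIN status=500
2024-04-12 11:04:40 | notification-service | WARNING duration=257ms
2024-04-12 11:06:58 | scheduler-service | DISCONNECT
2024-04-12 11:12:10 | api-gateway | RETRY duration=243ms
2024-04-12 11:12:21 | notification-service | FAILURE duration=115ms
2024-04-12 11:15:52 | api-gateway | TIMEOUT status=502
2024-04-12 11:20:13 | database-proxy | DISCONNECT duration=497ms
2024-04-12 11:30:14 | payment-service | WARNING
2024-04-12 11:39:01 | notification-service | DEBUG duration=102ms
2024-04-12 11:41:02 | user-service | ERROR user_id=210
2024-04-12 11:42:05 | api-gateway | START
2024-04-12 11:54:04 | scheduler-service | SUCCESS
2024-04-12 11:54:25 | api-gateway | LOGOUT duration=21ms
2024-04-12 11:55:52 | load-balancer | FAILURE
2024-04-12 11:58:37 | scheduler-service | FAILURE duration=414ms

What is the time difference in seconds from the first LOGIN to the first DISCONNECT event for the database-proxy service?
1007

To find the time between events:

1. Locate the first LOGIN event for database-proxy: 2024-04-12 11:03:26
2. Locate the first DISCONNECT event for database-proxy: 2024-04-12 11:20:13
3. Calculate the difference: 2024-04-12 11:20:13 - 2024-04-12 11:03:26 = 1007 seconds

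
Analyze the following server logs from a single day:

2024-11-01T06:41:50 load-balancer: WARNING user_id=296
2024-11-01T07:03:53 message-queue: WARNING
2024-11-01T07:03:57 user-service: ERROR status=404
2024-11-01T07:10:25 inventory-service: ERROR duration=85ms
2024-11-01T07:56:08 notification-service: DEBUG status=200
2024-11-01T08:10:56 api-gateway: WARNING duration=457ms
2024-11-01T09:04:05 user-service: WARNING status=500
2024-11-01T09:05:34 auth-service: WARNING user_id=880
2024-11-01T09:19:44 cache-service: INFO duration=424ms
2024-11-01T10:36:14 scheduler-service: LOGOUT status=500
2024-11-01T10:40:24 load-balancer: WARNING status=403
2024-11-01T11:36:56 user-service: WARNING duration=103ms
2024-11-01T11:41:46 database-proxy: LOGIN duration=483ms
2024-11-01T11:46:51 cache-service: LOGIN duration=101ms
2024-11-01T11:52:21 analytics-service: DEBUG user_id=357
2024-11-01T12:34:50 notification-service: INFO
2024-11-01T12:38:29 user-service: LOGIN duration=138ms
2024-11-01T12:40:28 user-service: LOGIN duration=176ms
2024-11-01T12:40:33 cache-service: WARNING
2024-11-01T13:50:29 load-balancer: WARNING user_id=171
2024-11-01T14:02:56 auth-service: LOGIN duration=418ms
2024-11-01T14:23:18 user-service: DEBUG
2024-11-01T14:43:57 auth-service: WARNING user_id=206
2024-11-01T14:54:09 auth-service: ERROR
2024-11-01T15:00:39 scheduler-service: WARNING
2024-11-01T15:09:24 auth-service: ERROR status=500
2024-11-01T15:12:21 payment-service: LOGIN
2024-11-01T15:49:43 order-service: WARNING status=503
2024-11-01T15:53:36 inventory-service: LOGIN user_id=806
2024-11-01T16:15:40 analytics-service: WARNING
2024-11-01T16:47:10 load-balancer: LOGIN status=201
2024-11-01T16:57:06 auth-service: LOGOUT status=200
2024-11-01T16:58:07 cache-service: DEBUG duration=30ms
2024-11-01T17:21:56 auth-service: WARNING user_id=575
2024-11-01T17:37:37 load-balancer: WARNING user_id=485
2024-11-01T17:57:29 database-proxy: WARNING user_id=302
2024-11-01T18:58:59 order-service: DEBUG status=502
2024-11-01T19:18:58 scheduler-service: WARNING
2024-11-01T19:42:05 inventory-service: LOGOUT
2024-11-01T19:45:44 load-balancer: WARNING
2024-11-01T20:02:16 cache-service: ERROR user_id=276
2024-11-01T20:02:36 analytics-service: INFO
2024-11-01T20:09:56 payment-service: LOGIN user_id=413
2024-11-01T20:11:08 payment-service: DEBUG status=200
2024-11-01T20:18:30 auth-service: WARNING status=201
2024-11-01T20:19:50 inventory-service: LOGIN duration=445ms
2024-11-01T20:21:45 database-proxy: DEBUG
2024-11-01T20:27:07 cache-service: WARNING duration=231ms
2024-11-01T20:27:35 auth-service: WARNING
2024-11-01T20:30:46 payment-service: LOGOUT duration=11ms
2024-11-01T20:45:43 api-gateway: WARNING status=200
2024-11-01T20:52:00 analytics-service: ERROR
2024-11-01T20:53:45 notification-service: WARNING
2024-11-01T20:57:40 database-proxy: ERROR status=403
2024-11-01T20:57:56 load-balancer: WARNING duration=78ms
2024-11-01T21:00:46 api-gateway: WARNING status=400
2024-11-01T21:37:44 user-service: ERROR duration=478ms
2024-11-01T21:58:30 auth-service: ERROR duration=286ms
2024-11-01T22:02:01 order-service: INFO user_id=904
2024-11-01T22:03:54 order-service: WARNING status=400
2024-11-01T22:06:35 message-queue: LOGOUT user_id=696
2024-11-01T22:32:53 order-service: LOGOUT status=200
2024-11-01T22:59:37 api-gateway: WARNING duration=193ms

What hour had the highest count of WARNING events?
20

To find the peak hour:

1. Group all WARNING events by hour
2. Count events in each hour
3. Find hour with maximum count
4. Peak hour: 20 (with 6 events)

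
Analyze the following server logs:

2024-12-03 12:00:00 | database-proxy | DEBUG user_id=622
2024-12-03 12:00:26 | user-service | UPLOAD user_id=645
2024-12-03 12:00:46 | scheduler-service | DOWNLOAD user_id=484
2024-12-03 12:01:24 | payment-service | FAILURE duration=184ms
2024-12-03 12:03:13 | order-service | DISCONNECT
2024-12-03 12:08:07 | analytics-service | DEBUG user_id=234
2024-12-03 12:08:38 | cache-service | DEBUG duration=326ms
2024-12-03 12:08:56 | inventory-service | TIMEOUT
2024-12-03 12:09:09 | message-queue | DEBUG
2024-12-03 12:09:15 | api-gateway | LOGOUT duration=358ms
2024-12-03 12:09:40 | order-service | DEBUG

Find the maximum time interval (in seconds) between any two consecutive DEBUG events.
487

To find the longest gap:

1. Extract all DEBUG events in chronological order
2. Calculate time differences between consecutive events
3. Find the maximum difference
4. Longest gap: 487 seconds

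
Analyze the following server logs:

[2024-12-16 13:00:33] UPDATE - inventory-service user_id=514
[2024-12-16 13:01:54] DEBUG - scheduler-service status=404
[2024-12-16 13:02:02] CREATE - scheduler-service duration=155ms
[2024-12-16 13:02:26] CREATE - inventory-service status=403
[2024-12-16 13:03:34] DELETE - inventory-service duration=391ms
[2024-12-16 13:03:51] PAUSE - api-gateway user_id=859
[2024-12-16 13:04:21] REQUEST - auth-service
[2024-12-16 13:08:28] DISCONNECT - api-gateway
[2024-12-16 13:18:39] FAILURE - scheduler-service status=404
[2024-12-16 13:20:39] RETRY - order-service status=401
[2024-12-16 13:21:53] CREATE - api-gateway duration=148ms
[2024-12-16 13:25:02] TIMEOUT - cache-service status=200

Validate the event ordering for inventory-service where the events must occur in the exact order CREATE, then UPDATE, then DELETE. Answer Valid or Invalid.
Invalid

To validate ordering:

1. Required order: CREATE → UPDATE → DELETE
2. Rule: the events must occur in the exact order CREATE, then UPDATE, then DELETE
3. Check actual order of events for inventory-service
4. Result: Invalid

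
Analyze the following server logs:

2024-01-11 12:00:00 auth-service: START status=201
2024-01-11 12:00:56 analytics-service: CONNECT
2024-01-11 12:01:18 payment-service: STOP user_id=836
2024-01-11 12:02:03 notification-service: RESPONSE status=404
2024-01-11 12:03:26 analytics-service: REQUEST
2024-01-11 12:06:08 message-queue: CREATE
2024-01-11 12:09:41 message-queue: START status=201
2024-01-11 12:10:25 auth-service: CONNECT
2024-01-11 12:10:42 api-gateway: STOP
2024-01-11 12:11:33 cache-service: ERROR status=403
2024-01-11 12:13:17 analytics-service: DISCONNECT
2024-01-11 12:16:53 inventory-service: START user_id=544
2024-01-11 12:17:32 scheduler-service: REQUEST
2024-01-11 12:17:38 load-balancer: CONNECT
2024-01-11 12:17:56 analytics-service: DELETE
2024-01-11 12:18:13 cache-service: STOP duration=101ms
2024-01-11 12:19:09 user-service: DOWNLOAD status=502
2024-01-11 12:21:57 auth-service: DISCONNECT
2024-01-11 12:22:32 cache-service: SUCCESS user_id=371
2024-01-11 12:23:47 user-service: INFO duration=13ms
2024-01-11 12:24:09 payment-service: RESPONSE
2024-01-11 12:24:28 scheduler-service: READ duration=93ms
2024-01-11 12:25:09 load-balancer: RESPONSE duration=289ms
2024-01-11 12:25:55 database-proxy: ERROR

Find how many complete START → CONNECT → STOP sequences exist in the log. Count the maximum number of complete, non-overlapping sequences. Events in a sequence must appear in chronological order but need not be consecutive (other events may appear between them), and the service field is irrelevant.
3

To count sequences:

1. Look for pattern: START → CONNECT → STOP
2. Greedily scan the log in chronological order, matching each sequence element in turn (ignoring service)
3. Each time the full pattern completes, increment the count and restart matching from the next event
4. Complete non-overlapping sequences found: 3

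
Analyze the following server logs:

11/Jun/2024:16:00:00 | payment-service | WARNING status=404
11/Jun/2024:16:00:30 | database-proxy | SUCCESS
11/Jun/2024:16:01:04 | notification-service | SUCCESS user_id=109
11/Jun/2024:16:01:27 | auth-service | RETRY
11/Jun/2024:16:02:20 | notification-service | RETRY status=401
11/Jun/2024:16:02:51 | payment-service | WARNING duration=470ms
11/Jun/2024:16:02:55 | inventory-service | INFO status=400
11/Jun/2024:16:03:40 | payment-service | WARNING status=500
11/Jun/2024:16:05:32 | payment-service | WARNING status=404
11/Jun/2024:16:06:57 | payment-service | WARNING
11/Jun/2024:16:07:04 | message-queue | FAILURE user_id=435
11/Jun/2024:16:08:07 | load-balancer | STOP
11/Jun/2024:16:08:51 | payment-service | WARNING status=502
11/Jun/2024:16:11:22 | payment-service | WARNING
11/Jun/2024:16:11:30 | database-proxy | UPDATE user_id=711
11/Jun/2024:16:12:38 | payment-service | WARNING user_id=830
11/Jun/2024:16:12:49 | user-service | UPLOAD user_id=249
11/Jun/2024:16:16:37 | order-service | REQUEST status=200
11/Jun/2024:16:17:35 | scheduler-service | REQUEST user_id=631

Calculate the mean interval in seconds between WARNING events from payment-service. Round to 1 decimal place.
108.3

To calculate average interval:

1. Find all WARNING events for payment-service in order
2. Calculate time gaps between consecutive events
3. Compute mean of gaps: 758 / 7 = 108.3 seconds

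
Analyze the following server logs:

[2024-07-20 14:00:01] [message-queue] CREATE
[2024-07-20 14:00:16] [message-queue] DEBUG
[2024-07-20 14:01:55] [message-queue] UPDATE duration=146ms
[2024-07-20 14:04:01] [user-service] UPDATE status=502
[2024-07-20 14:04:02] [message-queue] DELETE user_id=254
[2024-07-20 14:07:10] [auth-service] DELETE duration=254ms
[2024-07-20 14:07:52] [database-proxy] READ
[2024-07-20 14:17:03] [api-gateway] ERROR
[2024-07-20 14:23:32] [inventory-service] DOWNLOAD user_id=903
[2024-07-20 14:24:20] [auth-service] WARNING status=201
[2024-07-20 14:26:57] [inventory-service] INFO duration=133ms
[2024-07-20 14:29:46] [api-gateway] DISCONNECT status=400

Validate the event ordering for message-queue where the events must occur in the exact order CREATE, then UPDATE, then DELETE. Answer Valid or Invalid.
Valid

To validate ordering:

1. Required order: CREATE → UPDATE → DELETE
2. Rule: the events must occur in the exact order CREATE, then UPDATE, then DELETE
3. Check actual order of events for message-queue
4. Result: Valid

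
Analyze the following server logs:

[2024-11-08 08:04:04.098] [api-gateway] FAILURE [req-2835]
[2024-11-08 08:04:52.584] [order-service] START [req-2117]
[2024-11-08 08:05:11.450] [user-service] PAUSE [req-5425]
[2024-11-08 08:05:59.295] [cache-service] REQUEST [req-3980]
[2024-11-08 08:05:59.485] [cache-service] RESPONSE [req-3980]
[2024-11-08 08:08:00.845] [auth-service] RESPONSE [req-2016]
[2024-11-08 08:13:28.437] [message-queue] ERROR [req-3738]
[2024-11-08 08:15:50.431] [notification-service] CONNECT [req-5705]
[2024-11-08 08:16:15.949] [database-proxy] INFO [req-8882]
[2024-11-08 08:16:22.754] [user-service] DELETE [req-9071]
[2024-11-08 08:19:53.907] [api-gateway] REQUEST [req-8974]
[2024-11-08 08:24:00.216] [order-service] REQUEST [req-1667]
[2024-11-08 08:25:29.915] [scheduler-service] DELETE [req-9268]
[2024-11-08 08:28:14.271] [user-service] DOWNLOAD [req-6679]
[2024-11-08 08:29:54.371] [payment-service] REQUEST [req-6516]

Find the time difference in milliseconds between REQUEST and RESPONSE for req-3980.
190

To calculate latency:

1. Find REQUEST with id req-3980: 2024-11-08 08:05:59.295
2. Find RESPONSE with id req-3980: 2024-11-08 08:05:59.485
3. Latency: 2024-11-08 08:05:59.485 - 2024-11-08 08:05:59.295 = 190ms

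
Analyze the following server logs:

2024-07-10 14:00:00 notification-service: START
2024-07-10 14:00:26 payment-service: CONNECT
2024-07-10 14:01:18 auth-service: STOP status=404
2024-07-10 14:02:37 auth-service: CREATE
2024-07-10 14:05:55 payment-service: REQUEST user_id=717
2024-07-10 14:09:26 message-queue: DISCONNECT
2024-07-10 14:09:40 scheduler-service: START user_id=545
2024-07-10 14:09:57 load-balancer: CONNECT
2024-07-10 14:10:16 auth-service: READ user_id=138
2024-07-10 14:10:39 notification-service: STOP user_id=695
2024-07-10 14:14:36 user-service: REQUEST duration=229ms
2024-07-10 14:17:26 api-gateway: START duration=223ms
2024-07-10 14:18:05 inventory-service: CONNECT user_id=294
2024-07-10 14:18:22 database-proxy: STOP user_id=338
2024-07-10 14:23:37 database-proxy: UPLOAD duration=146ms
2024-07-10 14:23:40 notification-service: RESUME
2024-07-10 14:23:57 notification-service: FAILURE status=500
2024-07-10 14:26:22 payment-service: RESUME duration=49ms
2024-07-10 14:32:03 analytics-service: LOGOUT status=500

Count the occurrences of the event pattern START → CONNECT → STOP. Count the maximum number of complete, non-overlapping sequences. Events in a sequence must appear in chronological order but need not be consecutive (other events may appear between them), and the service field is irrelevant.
3

To count sequences:

1. Look for pattern: START → CONNECT → STOP
2. Greedily scan the log in chronological order, matching each sequence element in turn (ignoring service)
3. Each time the full pattern completes, increment the count and restart matching from the next event
4. Complete non-overlapping sequences found: 3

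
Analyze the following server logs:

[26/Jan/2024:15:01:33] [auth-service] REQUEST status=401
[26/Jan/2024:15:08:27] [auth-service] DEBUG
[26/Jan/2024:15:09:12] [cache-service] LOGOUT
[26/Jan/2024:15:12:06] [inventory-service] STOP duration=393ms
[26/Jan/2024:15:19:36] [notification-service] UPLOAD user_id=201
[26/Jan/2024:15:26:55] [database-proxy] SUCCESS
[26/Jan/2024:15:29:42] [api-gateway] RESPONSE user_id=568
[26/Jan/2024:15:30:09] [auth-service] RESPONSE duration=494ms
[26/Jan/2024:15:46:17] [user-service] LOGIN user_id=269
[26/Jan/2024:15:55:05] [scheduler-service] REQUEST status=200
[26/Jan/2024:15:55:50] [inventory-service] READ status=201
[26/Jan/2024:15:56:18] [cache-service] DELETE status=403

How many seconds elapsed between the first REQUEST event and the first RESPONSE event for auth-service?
1716

To find the time between events:

1. Locate the first REQUEST event for auth-service: 26/Jan/2024:15:01:33
2. Locate the first RESPONSE event for auth-service: 26/Jan/2024:15:30:09
3. Calculate the difference: 26/Jan/2024:15:30:09 - 26/Jan/2024:15:01:33 = 1716 seconds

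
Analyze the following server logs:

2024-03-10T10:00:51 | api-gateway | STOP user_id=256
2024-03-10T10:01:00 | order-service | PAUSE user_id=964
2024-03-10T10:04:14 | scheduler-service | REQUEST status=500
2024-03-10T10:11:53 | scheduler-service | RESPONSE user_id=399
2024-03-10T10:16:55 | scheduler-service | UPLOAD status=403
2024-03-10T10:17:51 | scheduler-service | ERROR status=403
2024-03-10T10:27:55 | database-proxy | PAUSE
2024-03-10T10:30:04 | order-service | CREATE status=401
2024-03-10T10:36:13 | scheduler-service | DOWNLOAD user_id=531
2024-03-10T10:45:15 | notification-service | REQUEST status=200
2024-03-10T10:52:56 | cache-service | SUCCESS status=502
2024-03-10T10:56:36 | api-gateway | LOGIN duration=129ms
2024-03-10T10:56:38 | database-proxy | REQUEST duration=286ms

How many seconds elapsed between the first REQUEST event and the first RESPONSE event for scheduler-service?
459

To find the time between events:

1. Locate the first REQUEST event for scheduler-service: 2024-03-10T10:04:14
2. Locate the first RESPONSE event for scheduler-service: 2024-03-10T10:11:53
3. Calculate the difference: 2024-03-10T10:11:53 - 2024-03-10T10:04:14 = 459 seconds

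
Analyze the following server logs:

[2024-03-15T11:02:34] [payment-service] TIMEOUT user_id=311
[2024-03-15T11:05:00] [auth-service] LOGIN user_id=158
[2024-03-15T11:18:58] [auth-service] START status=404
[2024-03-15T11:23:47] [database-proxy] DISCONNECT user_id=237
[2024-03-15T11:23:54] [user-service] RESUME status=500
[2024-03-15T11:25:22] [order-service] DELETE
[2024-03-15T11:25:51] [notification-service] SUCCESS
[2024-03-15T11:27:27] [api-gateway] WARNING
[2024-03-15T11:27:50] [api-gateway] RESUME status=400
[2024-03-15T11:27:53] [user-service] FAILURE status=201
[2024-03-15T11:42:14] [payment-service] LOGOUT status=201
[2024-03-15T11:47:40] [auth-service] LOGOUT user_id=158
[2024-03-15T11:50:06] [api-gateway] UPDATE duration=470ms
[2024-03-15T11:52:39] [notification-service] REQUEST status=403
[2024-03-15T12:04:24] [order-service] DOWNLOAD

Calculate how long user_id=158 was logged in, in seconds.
2560

To calculate session duration:

1. Find LOGIN event for user_id=158: 2024-03-15T11:05:00
2. Find LOGOUT event for user_id=158: 2024-03-15T11:47:40
3. Session duration: 2024-03-15T11:47:40 - 2024-03-15T11:05:00 = 2560 seconds (42 minutes)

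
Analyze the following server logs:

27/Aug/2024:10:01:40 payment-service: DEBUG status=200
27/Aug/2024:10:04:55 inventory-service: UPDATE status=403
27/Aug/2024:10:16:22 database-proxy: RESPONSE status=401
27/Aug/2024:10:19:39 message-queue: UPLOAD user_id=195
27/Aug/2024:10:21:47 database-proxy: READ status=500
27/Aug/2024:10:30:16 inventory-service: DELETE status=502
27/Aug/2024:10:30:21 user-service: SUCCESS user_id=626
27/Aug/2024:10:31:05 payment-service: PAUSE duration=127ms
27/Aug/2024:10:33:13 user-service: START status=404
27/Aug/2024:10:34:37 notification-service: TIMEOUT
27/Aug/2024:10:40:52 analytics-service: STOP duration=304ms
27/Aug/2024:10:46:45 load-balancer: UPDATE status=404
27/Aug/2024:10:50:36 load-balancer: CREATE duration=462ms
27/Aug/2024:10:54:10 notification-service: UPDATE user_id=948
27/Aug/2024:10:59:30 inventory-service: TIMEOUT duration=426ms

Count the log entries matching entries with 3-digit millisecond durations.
4

To find matching entries:

1. Pattern to match: entries with 3-digit millisecond durations
2. Scan each log entry for the pattern
3. Count matches: 4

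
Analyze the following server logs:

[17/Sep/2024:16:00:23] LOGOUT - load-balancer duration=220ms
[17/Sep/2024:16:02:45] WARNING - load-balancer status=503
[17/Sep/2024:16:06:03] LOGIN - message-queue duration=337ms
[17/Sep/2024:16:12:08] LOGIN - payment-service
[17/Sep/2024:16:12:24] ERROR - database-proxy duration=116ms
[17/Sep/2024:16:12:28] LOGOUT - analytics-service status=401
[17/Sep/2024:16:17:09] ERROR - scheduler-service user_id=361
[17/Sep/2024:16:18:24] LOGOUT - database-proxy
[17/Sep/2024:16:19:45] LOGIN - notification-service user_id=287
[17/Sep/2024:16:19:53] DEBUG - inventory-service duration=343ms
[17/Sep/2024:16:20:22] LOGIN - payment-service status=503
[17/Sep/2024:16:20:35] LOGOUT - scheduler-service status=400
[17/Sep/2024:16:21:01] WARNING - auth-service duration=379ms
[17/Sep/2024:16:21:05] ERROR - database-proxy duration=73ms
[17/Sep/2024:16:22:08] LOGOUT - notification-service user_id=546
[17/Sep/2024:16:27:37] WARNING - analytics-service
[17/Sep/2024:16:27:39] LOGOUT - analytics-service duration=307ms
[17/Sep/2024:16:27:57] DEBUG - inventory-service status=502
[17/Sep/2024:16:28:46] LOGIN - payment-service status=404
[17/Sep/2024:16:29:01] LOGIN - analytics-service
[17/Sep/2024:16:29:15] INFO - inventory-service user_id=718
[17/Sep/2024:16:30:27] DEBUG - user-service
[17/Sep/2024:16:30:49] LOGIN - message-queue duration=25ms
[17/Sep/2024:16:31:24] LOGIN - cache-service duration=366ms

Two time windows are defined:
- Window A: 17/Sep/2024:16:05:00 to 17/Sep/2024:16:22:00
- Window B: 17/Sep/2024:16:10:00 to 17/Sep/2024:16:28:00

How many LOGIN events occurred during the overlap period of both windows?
3

To find overlap events:

1. Window A: 17/Sep/2024:16:05:00 to 17/Sep/2024:16:22:00
2. Window B: 17/Sep/2024:16:10:00 to 17/Sep/2024:16:28:00
3. Overlap period: 17/Sep/2024:16:10:00 to 17/Sep/2024:16:22:00
4. Count LOGIN events in overlap: 3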